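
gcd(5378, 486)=2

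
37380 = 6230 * 6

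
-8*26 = -208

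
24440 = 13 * 1880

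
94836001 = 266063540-171227539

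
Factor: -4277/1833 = -1*3^(-1)*7^1 = -7/3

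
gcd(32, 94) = 2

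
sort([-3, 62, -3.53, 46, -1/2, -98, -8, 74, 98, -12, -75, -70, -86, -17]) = [-98, -86, -75, -70, -17, -12, -8, -3.53, -3, -1/2, 46, 62, 74, 98]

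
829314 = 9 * 92146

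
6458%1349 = 1062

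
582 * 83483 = 48587106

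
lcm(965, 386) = 1930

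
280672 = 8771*32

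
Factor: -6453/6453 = -1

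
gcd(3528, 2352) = 1176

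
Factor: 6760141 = 6760141^1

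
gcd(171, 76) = 19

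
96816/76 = 1273 + 17/19 ≈ 1273.89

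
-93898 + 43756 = -50142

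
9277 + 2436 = 11713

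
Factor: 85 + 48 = 7^1*19^1 = 133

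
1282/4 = 320 + 1/2 = 320.50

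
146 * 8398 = 1226108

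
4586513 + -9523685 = -4937172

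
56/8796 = 14/2199 ≈ 0.00637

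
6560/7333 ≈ 0.895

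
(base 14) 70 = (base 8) 142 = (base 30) 38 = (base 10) 98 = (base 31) 35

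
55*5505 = 302775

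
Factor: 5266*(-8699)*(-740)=2^3*5^1*37^1*2633^1*8699^1=33898611160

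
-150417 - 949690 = -1100107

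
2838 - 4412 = -1574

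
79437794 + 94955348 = 174393142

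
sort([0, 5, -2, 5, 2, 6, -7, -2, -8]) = [-8, -7, -2, -2, 0, 2, 5, 5, 6]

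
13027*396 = 5158692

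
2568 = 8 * 321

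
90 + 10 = 100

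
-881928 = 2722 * (-324)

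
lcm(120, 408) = 2040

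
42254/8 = 21127/4 = 5281.75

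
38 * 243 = 9234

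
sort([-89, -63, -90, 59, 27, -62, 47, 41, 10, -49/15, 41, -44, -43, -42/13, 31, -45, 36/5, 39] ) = [-90, -89, -63, -62, -45, -44, -43, -49/15, -42/13, 36/5, 10, 27, 31, 39, 41, 41, 47, 59] 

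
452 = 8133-7681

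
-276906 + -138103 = -415009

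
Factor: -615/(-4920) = 2^(-3) = 1/8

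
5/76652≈0.0000652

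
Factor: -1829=-1 * 31^1 * 59^1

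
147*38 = 5586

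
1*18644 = 18644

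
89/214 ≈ 0.416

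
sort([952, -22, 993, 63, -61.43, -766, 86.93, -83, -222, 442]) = [-766, -222, -83, -61.43, -22, 63, 86.93, 442, 952, 993]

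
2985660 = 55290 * 54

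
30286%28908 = 1378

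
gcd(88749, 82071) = 9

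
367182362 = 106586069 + 260596293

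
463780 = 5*92756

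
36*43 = 1548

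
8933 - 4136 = 4797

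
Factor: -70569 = -1*3^2*7841^1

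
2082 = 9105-7023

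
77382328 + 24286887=101669215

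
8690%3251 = 2188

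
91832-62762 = 29070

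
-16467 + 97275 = 80808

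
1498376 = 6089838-4591462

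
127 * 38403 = 4877181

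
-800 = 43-843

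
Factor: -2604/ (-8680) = 2^ (-1)*3^1*5^ (-1) = 3/10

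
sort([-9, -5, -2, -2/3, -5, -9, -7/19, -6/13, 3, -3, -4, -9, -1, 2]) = [-9, -9, -9, -5, -5, -4, -3, -2, -1, -2/3, -6/13, -7/19, 2, 3]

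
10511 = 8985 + 1526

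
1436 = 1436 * 1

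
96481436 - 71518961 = 24962475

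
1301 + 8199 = 9500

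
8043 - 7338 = 705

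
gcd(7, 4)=1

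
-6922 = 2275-9197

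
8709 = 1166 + 7543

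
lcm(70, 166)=5810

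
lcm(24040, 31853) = 1274120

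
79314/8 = 9914 + 1/4 = 9914.25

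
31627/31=1020 + 7/31 ≈ 1020.23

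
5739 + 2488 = 8227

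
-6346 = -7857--1511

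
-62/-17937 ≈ 0.00346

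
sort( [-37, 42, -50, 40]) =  [-50, -37, 40, 42]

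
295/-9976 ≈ -0.0296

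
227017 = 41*5537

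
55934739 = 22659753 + 33274986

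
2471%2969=2471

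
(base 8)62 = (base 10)50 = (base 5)200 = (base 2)110010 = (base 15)35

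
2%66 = 2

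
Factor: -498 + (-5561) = -1 * 73^1 * 83^1 = -6059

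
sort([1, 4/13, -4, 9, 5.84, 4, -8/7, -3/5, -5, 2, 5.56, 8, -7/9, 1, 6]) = [-5, -4, -8/7, -7/9, -3/5, 4/13, 1, 1, 2, 4, 5.56, 5.84, 6, 8, 9]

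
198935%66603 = 65729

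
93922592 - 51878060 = 42044532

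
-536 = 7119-7655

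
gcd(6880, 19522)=86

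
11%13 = 11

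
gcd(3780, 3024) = 756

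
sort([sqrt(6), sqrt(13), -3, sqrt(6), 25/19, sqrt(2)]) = [-3, 25/19, sqrt(2), sqrt(6), sqrt(6), sqrt(13)]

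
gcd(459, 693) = 9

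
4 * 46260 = 185040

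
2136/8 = 267 = 267.00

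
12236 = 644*19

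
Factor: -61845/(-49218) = 2^(-1)*5^1*7^1*13^(-1)*19^1*31^1*631^(-1) = 20615/16406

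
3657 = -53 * (-69)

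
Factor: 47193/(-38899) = -1*3^1*7^(-1)*5557^(-1)*15731^1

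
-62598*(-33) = 2065734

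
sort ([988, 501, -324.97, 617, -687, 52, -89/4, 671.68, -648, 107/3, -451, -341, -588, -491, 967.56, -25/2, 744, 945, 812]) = [-687, -648, -588, -491, -451, -341, -324.97, -89/4, -25/2, 107/3, 52, 501, 617, 671.68, 744, 812, 945, 967.56, 988]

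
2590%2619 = 2590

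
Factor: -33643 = -1*17^1*1979^1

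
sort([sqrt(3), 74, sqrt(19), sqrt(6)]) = [sqrt(3), sqrt(6), sqrt(19), 74]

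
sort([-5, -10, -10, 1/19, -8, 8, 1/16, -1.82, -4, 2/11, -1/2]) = [-10, -10, -8, -5, -4, -1.82, -1/2, 1/19, 1/16, 2/11, 8]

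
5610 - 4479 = 1131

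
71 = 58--13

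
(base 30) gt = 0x1fd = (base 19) 17f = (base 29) hg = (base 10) 509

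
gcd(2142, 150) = 6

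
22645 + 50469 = 73114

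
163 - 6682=-6519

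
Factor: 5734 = 2^1*47^1*61^1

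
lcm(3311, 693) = 29799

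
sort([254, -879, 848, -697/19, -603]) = [-879, -603, -697/19, 254, 848]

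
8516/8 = 2129/2 = 1064.50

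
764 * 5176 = 3954464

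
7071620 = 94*75230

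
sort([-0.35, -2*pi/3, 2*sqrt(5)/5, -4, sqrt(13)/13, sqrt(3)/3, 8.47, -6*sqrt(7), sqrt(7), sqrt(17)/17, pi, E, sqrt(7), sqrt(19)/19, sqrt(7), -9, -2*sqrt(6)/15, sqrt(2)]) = [-6*sqrt(7), -9, -4, -2*pi/3, -0.35, -2*sqrt(6)/15, sqrt(19)/19, sqrt(17)/17, sqrt(13)/13, sqrt(3)/3, 2*sqrt(5)/5, sqrt(2), sqrt(7), sqrt(7), sqrt(7), E, pi, 8.47]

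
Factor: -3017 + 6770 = 3^3*139^1 = 3753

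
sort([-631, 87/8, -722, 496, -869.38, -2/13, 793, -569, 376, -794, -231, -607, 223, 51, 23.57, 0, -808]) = [-869.38, -808, -794, -722, -631, -607, -569, -231, -2/13, 0, 87/8, 23.57, 51, 223, 376, 496, 793]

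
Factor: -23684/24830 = -1*2^1*5^(-1)*13^(-1)*31^1 = -62/65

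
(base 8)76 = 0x3e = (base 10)62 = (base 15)42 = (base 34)1s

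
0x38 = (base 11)51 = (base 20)2g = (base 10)56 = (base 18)32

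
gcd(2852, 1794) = 46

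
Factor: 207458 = 2^1 * 47^1 * 2207^1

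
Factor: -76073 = -1*127^1*599^1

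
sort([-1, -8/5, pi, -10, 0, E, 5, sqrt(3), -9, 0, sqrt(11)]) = [-10, -9, -8/5, -1, 0, 0, sqrt(3), E, pi, sqrt(11), 5]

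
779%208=155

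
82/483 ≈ 0.170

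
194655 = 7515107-7320452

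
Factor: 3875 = 5^3*31^1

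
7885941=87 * 90643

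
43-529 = -486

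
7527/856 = 8 + 679/856 ≈ 8.79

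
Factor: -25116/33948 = -1 * 3^(-1) * 7^1 * 13^1 * 41^(-1) = -91/123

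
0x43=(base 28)2b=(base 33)21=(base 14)4b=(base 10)67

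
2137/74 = 28+65/74 ≈ 28.88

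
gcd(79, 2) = 1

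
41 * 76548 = 3138468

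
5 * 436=2180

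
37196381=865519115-828322734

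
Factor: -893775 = -1*3^1*5^2*17^1*701^1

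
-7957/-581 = 13 + 404/581 ≈ 13.70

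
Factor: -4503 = -1*3^1*19^1*79^1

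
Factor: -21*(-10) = 2^1*3^1*5^1*7^1 = 210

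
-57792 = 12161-69953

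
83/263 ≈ 0.316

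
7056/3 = 2352 = 2352.00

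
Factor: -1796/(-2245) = 2^2*5^(-1) = 4/5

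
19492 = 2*9746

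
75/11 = 6 + 9/11 ≈ 6.82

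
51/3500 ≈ 0.0146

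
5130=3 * 1710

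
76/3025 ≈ 0.0251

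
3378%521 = 252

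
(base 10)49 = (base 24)21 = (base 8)61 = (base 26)1n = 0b110001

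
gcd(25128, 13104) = 72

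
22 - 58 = -36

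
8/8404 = 2/2101 ≈ 0.000952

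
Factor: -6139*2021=-1*7^1*43^1*47^1*877^1=-12406919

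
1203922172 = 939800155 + 264122017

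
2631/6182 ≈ 0.426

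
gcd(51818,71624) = 2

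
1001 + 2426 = 3427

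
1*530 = 530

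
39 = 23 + 16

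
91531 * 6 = 549186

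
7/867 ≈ 0.00807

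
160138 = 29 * 5522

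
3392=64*53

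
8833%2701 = 730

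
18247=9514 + 8733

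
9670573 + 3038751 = 12709324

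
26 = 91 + -65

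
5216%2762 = 2454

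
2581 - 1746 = 835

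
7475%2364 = 383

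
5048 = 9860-4812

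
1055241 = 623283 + 431958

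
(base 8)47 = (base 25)1e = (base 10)39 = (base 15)29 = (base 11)36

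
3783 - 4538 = -755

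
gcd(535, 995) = 5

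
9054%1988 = 1102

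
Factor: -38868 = -1 * 2^2 * 3^1 * 41^1 * 79^1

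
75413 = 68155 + 7258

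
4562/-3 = -1520 - 2/3 ≈ -1520.67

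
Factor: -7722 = -1 * 2^1 * 3^3 * 11^1 * 13^1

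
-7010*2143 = -15022430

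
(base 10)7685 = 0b1111000000101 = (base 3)101112122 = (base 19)1259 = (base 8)17005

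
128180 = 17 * 7540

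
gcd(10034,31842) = 58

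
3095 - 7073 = -3978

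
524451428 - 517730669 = 6720759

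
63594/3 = 21198 = 21198.00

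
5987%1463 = 135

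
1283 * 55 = 70565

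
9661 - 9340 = 321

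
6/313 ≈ 0.0192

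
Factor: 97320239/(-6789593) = -1 * 19^(-1) * 83^1 * 357347^(-1) * 1172533^1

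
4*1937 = 7748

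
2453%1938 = 515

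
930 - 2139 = -1209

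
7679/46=166+43/46 ≈ 166.93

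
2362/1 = 2362 = 2362.00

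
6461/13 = 497 = 497.00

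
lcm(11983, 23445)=539235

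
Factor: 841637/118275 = 3^(-1)*5^(-2)*19^(-1)*83^(-1)*841637^1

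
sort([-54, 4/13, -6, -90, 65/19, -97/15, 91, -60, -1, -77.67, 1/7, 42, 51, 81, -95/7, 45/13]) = [-90, -77.67, -60, -54, -95/7, -97/15, -6, -1, 1/7, 4/13, 65/19, 45/13, 42, 51, 81, 91]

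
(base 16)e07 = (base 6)24343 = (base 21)830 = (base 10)3591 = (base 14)1447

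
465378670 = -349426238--814804908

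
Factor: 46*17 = 2^1*17^1*23^1 = 782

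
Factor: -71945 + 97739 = 2^1*3^2*1433^1 = 25794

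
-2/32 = -1/16 = -0.0625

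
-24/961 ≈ -0.0250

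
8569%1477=1184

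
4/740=1/185≈0.00541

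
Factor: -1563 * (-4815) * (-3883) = -1 * 3^3 * 5^1 * 11^1 * 107^1 * 353^1 * 521^1 = -29222856135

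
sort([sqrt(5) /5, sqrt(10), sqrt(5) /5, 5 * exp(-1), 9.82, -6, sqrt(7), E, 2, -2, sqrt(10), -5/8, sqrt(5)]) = [-6, -2, -5/8, sqrt(5) /5, sqrt(5) /5, 5 * exp(-1), 2, sqrt(5), sqrt(7), E, sqrt(10), sqrt(10), 9.82]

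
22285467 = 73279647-50994180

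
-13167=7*(-1881)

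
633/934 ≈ 0.678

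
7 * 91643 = 641501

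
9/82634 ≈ 0.000109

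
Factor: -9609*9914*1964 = -1*2^3*3^1*491^1*3203^1*4957^1 = -187097761464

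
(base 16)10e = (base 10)270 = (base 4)10032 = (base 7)534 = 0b100001110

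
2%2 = 0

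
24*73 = 1752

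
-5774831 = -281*20551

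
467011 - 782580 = -315569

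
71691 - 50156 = 21535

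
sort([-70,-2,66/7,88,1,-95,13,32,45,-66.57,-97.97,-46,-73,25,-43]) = [-97.97,-95,-73,-70,-66.57,-46,-43,-2,1,66/7,13,25,32,45,88]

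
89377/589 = 151 + 438/589 ≈ 151.74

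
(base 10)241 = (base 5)1431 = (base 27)8p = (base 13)157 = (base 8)361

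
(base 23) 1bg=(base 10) 798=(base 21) 1h0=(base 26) 14i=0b1100011110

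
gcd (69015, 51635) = 5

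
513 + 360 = 873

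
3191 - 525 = 2666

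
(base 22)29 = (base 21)2b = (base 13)41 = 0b110101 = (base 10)53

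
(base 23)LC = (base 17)1C2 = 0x1EF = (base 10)495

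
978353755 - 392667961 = 585685794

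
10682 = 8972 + 1710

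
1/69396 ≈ 0.0000144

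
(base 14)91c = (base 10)1790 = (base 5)24130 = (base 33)1l8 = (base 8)3376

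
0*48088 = 0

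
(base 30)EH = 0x1B5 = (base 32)DL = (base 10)437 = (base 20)11H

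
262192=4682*56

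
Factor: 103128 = 2^3 * 3^1 * 4297^1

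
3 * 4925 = 14775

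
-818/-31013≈0.0264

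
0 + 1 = 1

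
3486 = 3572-86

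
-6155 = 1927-8082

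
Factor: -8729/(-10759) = 43^1*53^(-1) = 43/53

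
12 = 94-82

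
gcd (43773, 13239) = 3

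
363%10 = 3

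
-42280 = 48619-90899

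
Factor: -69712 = -1 * 2^4 * 4357^1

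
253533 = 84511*3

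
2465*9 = 22185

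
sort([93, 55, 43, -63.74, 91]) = [-63.74, 43, 55, 91, 93]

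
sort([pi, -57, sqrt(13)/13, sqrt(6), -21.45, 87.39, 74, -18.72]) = [-57, -21.45, -18.72, sqrt(13)/13, sqrt(6), pi, 74, 87.39]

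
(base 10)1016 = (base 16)3f8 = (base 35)t1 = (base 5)13031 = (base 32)vo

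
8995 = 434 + 8561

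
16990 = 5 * 3398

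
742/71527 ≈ 0.0104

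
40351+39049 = 79400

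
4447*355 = 1578685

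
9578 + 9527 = 19105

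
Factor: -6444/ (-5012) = 3^2*7^ (-1) = 9/7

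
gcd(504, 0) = 504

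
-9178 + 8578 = -600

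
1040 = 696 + 344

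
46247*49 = 2266103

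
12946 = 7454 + 5492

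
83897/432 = 194 + 89/432≈194.21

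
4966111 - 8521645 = -3555534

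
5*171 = 855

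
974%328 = 318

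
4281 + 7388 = 11669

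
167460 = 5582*30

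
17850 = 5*3570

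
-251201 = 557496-808697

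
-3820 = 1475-5295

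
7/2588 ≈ 0.00270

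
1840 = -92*(-20)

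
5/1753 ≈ 0.00285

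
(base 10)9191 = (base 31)9hf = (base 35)7hl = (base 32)8v7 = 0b10001111100111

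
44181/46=960+21/46 ≈ 960.46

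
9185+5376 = 14561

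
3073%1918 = 1155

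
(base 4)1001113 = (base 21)9a4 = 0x1057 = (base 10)4183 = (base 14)174b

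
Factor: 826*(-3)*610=-1*2^2*3^1*5^1*7^1*59^1*61^1=-1511580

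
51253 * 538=27574114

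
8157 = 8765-608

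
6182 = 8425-2243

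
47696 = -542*(-88)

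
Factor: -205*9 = -1*3^2*5^1*41^1 = -1845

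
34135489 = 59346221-25210732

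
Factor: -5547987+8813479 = 2^2 * 19^1 * 42967^1 = 3265492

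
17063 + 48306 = 65369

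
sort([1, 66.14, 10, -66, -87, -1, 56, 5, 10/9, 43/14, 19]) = [-87, -66, -1, 1, 10/9, 43/14, 5, 10, 19, 56, 66.14]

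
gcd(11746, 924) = 14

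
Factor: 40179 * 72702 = 2^1 * 3^3 * 7^1 * 59^1 * 227^1 * 577^1 = 2921093658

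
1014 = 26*39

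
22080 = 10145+11935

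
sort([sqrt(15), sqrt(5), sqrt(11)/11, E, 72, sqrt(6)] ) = [sqrt(11)/11, sqrt(5), sqrt(6), E, sqrt(15), 72] 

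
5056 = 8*632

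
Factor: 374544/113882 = 2^3*3^4*17^2*56941^(-1) = 187272/56941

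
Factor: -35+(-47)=-1*2^1*41^1=-82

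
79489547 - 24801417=54688130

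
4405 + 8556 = 12961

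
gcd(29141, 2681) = 7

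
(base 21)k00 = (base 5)240240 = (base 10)8820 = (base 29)ae4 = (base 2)10001001110100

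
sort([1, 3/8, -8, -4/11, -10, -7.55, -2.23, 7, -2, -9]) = [-10, -9, -8, -7.55, -2.23, -2, -4/11, 3/8, 1, 7]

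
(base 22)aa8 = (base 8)11714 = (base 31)58f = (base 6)35244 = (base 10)5068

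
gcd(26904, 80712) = 26904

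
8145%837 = 612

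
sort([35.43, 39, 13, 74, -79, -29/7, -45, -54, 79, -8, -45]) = [-79, -54, -45, -45, -8, -29/7, 13, 35.43, 39, 74, 79]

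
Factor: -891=-1*3^4*11^1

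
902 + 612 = 1514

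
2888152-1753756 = 1134396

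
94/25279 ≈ 0.00372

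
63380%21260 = 20860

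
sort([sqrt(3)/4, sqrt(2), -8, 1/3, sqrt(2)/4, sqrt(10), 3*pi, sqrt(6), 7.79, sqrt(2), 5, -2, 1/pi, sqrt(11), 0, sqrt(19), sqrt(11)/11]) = [-8, -2, 0, sqrt(11)/11, 1/pi, 1/3, sqrt(2)/4, sqrt(3)/4, sqrt(2), sqrt(2), sqrt(6), sqrt(10), sqrt(11), sqrt(19), 5, 7.79, 3*pi]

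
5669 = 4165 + 1504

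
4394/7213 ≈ 0.609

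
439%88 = 87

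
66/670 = 33/335 ≈ 0.0985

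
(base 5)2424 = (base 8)554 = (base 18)124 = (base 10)364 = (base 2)101101100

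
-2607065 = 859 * (-3035)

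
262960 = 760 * 346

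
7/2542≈0.00275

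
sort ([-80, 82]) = [-80, 82]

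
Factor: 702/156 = 2^(-1)*3^2 = 9/2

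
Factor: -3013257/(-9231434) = 2^(-1)*3^1*13^1*53^(-1)*73^(-1)*1193^(-1)*77263^1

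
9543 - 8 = 9535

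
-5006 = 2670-7676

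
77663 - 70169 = 7494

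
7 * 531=3717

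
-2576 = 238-2814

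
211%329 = 211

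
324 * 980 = 317520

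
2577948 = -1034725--3612673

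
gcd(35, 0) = 35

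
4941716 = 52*95033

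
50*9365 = 468250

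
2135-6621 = -4486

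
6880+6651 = 13531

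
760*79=60040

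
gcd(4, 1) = 1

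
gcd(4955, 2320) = 5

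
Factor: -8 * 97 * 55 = -1 * 2^3 * 5^1 * 11^1 * 97^1 = -42680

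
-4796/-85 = 56 + 36/85 ≈ 56.42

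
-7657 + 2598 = -5059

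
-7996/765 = -10 - 346/765≈-10.45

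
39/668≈0.0584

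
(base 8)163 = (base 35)3a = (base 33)3g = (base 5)430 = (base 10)115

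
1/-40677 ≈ -0.0000246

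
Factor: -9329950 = -1*2^1*5^2*7^1*19^1*23^1*61^1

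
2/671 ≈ 0.00298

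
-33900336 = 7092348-40992684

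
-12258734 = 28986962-41245696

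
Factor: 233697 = 3^1*77899^1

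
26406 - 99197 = -72791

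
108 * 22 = 2376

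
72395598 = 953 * 75966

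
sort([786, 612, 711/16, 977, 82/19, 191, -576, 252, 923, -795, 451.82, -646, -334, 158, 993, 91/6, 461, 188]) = [-795, -646, -576, -334, 82/19, 91/6, 711/16, 158, 188, 191, 252, 451.82, 461, 612, 786, 923, 977, 993]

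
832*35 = 29120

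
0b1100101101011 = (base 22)d9h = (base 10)6507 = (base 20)g57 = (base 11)4986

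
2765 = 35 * 79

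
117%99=18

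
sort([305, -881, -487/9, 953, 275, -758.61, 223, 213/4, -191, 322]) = [-881, -758.61, -191, -487/9, 213/4, 223, 275, 305, 322, 953]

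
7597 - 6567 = 1030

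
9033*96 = 867168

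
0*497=0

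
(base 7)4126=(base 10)1441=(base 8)2641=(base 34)18d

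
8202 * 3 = 24606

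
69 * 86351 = 5958219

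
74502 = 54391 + 20111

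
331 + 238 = 569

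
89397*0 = 0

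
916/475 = 1 + 441/475 ≈ 1.93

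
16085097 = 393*40929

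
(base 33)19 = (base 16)2a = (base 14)30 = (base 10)42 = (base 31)1b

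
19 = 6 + 13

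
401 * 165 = 66165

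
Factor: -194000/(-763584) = 2^(-2) * 3^(-1) * 5^3 * 41^(-1) = 125/492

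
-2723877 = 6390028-9113905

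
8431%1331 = 445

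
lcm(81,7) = 567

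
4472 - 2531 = 1941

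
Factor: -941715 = -1*3^2*5^1*17^1*1231^1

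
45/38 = 1 + 7/38 ≈ 1.18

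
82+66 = 148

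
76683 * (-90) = -6901470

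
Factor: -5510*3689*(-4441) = 2^1*5^1*7^1*17^1*19^1*29^1*31^1*4441^1 = 90269497990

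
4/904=1/226 ≈ 0.00442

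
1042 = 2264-1222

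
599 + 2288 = 2887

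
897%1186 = 897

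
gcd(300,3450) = 150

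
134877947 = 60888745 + 73989202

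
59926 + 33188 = 93114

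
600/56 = 10 + 5/7 ≈ 10.71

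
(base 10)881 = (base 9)1178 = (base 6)4025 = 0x371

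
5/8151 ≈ 0.000613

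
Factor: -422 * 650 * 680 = -1 * 2^5 * 5^3 * 13^1 * 17^1 * 211^1 = -186524000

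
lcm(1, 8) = 8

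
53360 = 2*26680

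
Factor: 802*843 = 2^1*3^1*281^1*401^1 = 676086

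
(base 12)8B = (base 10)107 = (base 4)1223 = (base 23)4F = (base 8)153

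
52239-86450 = -34211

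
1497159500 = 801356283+695803217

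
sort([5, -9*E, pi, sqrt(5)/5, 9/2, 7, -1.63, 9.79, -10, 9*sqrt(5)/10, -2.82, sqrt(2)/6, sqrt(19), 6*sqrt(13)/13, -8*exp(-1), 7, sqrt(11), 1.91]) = [-9*E, -10, -8*exp(-1), -2.82, -1.63, sqrt(2)/6, sqrt(5)/5, 6*sqrt(13)/13, 1.91, 9*sqrt(5)/10, pi, sqrt(11), sqrt(19), 9/2, 5, 7, 7, 9.79]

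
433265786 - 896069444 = -462803658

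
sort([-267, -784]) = [-784, -267]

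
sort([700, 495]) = [495, 700]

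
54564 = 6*9094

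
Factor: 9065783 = 47^1*192889^1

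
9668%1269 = 785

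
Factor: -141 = -1 * 3^1 * 47^1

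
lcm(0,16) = 0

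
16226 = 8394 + 7832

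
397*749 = 297353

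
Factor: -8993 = -1*17^1*23^2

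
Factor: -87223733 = -1 * 1523^1 * 57271^1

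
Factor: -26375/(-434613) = 3^(-1) * 5^3 * 211^1 * 277^(-1) * 523^(-1)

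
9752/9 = 1083 + 5/9 ≈ 1083.56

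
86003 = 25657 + 60346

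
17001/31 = 548+13/31 ≈ 548.42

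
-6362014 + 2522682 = -3839332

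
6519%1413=867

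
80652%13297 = 870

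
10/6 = 5/3 ≈ 1.67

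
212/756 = 53/189 ≈ 0.280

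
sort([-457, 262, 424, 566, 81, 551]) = [-457, 81, 262, 424, 551, 566]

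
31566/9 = 10522/3 ≈ 3507.33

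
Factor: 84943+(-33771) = 2^2*11^1*1163^1 = 51172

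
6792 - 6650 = 142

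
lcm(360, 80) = 720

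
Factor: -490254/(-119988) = 2^(-1)*3^(-2)*11^(-1)*809^1 = 809/198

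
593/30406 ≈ 0.0195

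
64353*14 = 900942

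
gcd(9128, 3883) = 1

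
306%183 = 123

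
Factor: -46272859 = -1 * 43^1 * 1076113^1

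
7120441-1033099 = 6087342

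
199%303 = 199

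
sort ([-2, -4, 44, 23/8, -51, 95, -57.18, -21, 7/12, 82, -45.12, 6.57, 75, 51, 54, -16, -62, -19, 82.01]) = [-62, -57.18, -51, -45.12, -21, -19, -16, -4, -2, 7/12, 23/8, 6.57, 44, 51, 54, 75, 82, 82.01, 95]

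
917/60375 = 131/8625 ≈ 0.0152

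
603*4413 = 2661039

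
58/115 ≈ 0.504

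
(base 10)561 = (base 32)hh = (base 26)lf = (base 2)1000110001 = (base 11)470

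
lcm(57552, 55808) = 1841664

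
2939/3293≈0.892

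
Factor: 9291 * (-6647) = -1 * 3^1 * 17^2 * 19^1 * 23^1 * 163^1 = -61757277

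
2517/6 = 839/2 = 419.50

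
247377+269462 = 516839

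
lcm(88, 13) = 1144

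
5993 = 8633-2640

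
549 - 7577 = -7028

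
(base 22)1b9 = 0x2df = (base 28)q7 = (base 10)735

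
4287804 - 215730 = 4072074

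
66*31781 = 2097546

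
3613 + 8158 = 11771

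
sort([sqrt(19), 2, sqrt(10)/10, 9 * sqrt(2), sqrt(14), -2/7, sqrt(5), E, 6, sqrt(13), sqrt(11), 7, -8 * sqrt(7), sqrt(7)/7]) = [-8 * sqrt(7), -2/7, sqrt(10)/10, sqrt(7)/7, 2, sqrt(5), E, sqrt(11), sqrt(13), sqrt(14), sqrt(19), 6, 7, 9 * sqrt(2)]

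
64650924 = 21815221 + 42835703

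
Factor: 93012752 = 2^4 * 7^1 * 19^1 * 109^1 * 401^1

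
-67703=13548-81251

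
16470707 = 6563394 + 9907313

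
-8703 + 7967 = -736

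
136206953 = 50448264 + 85758689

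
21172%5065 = 912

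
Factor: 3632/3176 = 2^1 * 227^1 * 397^ (-1) = 454/397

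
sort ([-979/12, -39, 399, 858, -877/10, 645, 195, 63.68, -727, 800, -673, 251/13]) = [-727, -673, -877/10, -979/12, -39, 251/13, 63.68, 195, 399, 645, 800, 858]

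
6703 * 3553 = 23815759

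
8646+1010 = 9656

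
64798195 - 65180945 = -382750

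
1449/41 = 35+14/41 ≈ 35.34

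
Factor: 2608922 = 2^1*17^1*76733^1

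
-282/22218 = -47/3703 ≈ -0.0127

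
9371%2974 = 449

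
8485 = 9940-1455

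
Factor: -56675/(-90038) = 2^(-1) * 5^2 * 13^(-1) * 2267^1 * 3463^(-1)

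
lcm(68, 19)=1292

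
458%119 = 101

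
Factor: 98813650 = 2^1 * 5^2 * 13^1 * 281^1 * 541^1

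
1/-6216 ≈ -0.000161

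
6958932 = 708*9829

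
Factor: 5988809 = 23^2*11321^1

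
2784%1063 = 658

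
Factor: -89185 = -1 * 5^1 * 17837^1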